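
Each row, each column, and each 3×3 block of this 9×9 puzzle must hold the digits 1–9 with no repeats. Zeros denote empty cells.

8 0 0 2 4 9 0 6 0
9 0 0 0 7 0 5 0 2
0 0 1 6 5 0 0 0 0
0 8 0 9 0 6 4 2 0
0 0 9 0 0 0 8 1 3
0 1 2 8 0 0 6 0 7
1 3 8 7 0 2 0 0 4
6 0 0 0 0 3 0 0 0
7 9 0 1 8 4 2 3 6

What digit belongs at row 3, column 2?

row 1, column 9 = 1 (sole candidate).
row 2, column 4 = 3 (sole candidate).
row 3, column 6 = 8 (sole candidate).
row 3, column 9 = 9 (sole candidate).
row 4, column 9 = 5 (sole candidate).
row 5, column 5 = 2 (sole candidate).
row 6, column 5 = 3 (sole candidate).
row 6, column 6 = 5 (sole candidate).
row 6, column 8 = 9 (sole candidate).
row 7, column 7 = 9 (sole candidate).
row 7, column 8 = 5 (sole candidate).
row 8, column 4 = 5 (sole candidate).
row 8, column 5 = 9 (sole candidate).
row 8, column 9 = 8 (sole candidate).
row 9, column 3 = 5 (sole candidate).
row 2, column 6 = 1 (sole candidate).
row 4, column 1 = 3 (sole candidate).
row 4, column 3 = 7 (sole candidate).
row 4, column 5 = 1 (sole candidate).
row 5, column 4 = 4 (sole candidate).
row 5, column 6 = 7 (sole candidate).
row 6, column 1 = 4 (sole candidate).
row 7, column 5 = 6 (sole candidate).
row 8, column 3 = 4 (sole candidate).
row 8, column 8 = 7 (sole candidate).
row 1, column 3 = 3 (sole candidate).
row 1, column 7 = 7 (sole candidate).
row 2, column 3 = 6 (sole candidate).
row 3, column 1 = 2 (sole candidate).
row 3, column 7 = 3 (sole candidate).
row 3, column 8 = 4 (sole candidate).
row 5, column 1 = 5 (sole candidate).
row 5, column 2 = 6 (sole candidate).
row 8, column 2 = 2 (sole candidate).
row 8, column 7 = 1 (sole candidate).
row 1, column 2 = 5 (sole candidate).
row 2, column 2 = 4 (sole candidate).
row 2, column 8 = 8 (sole candidate).
row 3, column 2 = 7: row 3 has {1,2,3,4,5,6,8,9}; col 2 has {1,2,3,4,5,6,8,9}; box has {1,2,3,4,5,6,8,9} → only 7 remains.

7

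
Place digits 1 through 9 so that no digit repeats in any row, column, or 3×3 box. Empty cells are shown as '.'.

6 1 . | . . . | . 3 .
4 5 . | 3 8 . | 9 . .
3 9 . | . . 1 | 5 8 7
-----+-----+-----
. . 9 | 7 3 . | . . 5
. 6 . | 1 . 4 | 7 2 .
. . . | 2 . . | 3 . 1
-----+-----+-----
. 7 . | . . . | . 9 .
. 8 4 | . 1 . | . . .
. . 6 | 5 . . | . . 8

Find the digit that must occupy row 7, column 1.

5

row 3, column 3 = 2: row 3 has {1,3,5,7,8,9}; col 3 has {4,6,9}; box has {1,3,4,5,6,9} → only 2 remains.
row 5, column 9 = 9: row 5 has {1,2,4,6,7}; col 9 has {1,5,7,8}; box has {1,2,3,5,7} → only 9 remains.
row 6, column 2 = 4: row 6 has {1,2,3}; col 2 has {1,5,6,7,8,9}; box has {6,9} → only 4 remains.
row 6, column 8 = 6: row 6 has {1,2,3,4}; col 8 has {2,3,8,9}; box has {1,2,3,5,7,9} → only 6 remains.
row 2, column 3 = 7: row 2 has {3,4,5,8,9}; col 3 has {2,4,6,9}; box has {1,2,3,4,5,6,9} → only 7 remains.
row 2, column 8 = 1: row 2 has {3,4,5,7,8,9}; col 8 has {2,3,6,8,9}; box has {3,5,7,8,9} → only 1 remains.
row 4, column 2 = 2: row 4 has {3,5,7,9}; col 2 has {1,4,5,6,7,8,9}; box has {4,6,9} → only 2 remains.
row 4, column 8 = 4: row 4 has {2,3,5,7,9}; col 8 has {1,2,3,6,8,9}; box has {1,2,3,5,6,7,9} → only 4 remains.
row 5, column 5 = 5: row 5 has {1,2,4,6,7,9}; col 5 has {1,3,8}; box has {1,2,3,4,7} → only 5 remains.
row 6, column 5 = 9: row 6 has {1,2,3,4,6}; col 5 has {1,3,5,8}; box has {1,2,3,4,5,7} → only 9 remains.
row 6, column 6 = 8: row 6 has {1,2,3,4,6,9}; col 6 has {1,4}; box has {1,2,3,4,5,7,9} → only 8 remains.
row 9, column 2 = 3: row 9 has {5,6,8}; col 2 has {1,2,4,5,6,7,8,9}; box has {4,6,7,8} → only 3 remains.
row 9, column 8 = 7: row 9 has {3,5,6,8}; col 8 has {1,2,3,4,6,8,9}; box has {8,9} → only 7 remains.
row 1, column 3 = 8: row 1 has {1,3,6}; col 3 has {2,4,6,7,9}; box has {1,2,3,4,5,6,7,9} → only 8 remains.
row 4, column 6 = 6: row 4 has {2,3,4,5,7,9}; col 6 has {1,4,8}; box has {1,2,3,4,5,7,8,9} → only 6 remains.
row 4, column 7 = 8: row 4 has {2,3,4,5,6,7,9}; col 7 has {3,5,7,9}; box has {1,2,3,4,5,6,7,9} → only 8 remains.
row 5, column 1 = 8: row 5 has {1,2,4,5,6,7,9}; col 1 has {3,4,6}; box has {2,4,6,9} → only 8 remains.
row 5, column 3 = 3: row 5 has {1,2,4,5,6,7,8,9}; col 3 has {2,4,6,7,8,9}; box has {2,4,6,8,9} → only 3 remains.
row 6, column 3 = 5: row 6 has {1,2,3,4,6,8,9}; col 3 has {2,3,4,6,7,8,9}; box has {2,3,4,6,8,9} → only 5 remains.
row 7, column 3 = 1: row 7 has {7,9}; col 3 has {2,3,4,5,6,7,8,9}; box has {3,4,6,7,8} → only 1 remains.
row 8, column 8 = 5: row 8 has {1,4,8}; col 8 has {1,2,3,4,6,7,8,9}; box has {7,8,9} → only 5 remains.
row 2, column 6 = 2: row 2 has {1,3,4,5,7,8,9}; col 6 has {1,4,6,8}; box has {1,3,8} → only 2 remains.
row 2, column 9 = 6: row 2 has {1,2,3,4,5,7,8,9}; col 9 has {1,5,7,8,9}; box has {1,3,5,7,8,9} → only 6 remains.
row 4, column 1 = 1: row 4 has {2,3,4,5,6,7,8,9}; col 1 has {3,4,6,8}; box has {2,3,4,5,6,8,9} → only 1 remains.
row 6, column 1 = 7: row 6 has {1,2,3,4,5,6,8,9}; col 1 has {1,3,4,6,8}; box has {1,2,3,4,5,6,8,9} → only 7 remains.
row 7, column 6 = 3: row 7 has {1,7,9}; col 6 has {1,2,4,6,8}; box has {1,5} → only 3 remains.
row 9, column 6 = 9: row 9 has {3,5,6,7,8}; col 6 has {1,2,3,4,6,8}; box has {1,3,5} → only 9 remains.
row 8, column 4 = 6: row 8 has {1,4,5,8}; col 4 has {1,2,3,5,7}; box has {1,3,5,9} → only 6 remains.
row 8, column 6 = 7: row 8 has {1,4,5,6,8}; col 6 has {1,2,3,4,6,8,9}; box has {1,3,5,6,9} → only 7 remains.
row 8, column 7 = 2: row 8 has {1,4,5,6,7,8}; col 7 has {3,5,7,8,9}; box has {5,7,8,9} → only 2 remains.
row 8, column 9 = 3: row 8 has {1,2,4,5,6,7,8}; col 9 has {1,5,6,7,8,9}; box has {2,5,7,8,9} → only 3 remains.
row 9, column 1 = 2: row 9 has {3,5,6,7,8,9}; col 1 has {1,3,4,6,7,8}; box has {1,3,4,6,7,8} → only 2 remains.
row 9, column 5 = 4: row 9 has {2,3,5,6,7,8,9}; col 5 has {1,3,5,8,9}; box has {1,3,5,6,7,9} → only 4 remains.
row 9, column 7 = 1: row 9 has {2,3,4,5,6,7,8,9}; col 7 has {2,3,5,7,8,9}; box has {2,3,5,7,8,9} → only 1 remains.
row 1, column 5 = 7: row 1 has {1,3,6,8}; col 5 has {1,3,4,5,8,9}; box has {1,2,3,8} → only 7 remains.
row 1, column 6 = 5: row 1 has {1,3,6,7,8}; col 6 has {1,2,3,4,6,7,8,9}; box has {1,2,3,7,8} → only 5 remains.
row 1, column 7 = 4: row 1 has {1,3,5,6,7,8}; col 7 has {1,2,3,5,7,8,9}; box has {1,3,5,6,7,8,9} → only 4 remains.
row 1, column 9 = 2: row 1 has {1,3,4,5,6,7,8}; col 9 has {1,3,5,6,7,8,9}; box has {1,3,4,5,6,7,8,9} → only 2 remains.
row 3, column 4 = 4: row 3 has {1,2,3,5,7,8,9}; col 4 has {1,2,3,5,6,7}; box has {1,2,3,5,7,8} → only 4 remains.
row 3, column 5 = 6: row 3 has {1,2,3,4,5,7,8,9}; col 5 has {1,3,4,5,7,8,9}; box has {1,2,3,4,5,7,8} → only 6 remains.
row 7, column 1 = 5: row 7 has {1,3,7,9}; col 1 has {1,2,3,4,6,7,8}; box has {1,2,3,4,6,7,8} → only 5 remains.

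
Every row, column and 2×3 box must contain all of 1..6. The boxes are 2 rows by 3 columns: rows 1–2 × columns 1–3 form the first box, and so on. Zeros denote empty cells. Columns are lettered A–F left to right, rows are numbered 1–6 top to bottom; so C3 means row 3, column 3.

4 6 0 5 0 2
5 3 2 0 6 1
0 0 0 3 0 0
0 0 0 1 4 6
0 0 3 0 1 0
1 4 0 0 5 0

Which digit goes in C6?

C1 = 1: row 1 has {2,4,5,6}; col 3 has {2,3}; box has {2,3,4,5,6} → only 1 remains.
E1 = 3: row 1 has {1,2,4,5,6}; col 5 has {1,4,5,6}; box has {1,2,5,6} → only 3 remains.
D2 = 4: row 2 has {1,2,3,5,6}; col 4 has {1,3,5}; box has {1,2,3,5,6} → only 4 remains.
E3 = 2: row 3 has {3}; col 5 has {1,3,4,5,6}; box has {1,3,4,6} → only 2 remains.
F3 = 5: row 3 has {2,3}; col 6 has {1,2,6}; box has {1,2,3,4,6} → only 5 remains.
C4 = 5: row 4 has {1,4,6}; col 3 has {1,2,3}; box has {} → only 5 remains.
F5 = 4: row 5 has {1,3}; col 6 has {1,2,5,6}; box has {1,5} → only 4 remains.
C6 = 6: row 6 has {1,4,5}; col 3 has {1,2,3,5}; box has {1,3,4} → only 6 remains.

6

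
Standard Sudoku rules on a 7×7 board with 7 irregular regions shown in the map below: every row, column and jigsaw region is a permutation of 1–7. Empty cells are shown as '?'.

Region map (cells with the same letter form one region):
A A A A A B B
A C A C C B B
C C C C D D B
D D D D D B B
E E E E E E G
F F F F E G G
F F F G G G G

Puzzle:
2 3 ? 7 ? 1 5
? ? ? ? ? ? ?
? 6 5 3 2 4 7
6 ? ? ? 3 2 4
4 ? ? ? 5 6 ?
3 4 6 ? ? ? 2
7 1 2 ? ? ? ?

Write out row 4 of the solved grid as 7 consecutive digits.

r1c3 = 4: row 1 has {1,2,3,5,7}; col 3 has {2,5,6}; region has {2,3,7} → only 4 remains.
r1c5 = 6: row 1 has {1,2,3,4,5,7}; col 5 has {2,3,5}; region has {2,3,4,7} → only 6 remains.
r2c3 = 1: row 2 has {}; col 3 has {2,4,5,6}; region has {2,3,4,6,7} → only 1 remains.
r2c6 = 3: row 2 has {1}; col 6 has {1,2,4,6}; region has {1,2,4,5,7} → only 3 remains.
r2c7 = 6: row 2 has {1,3}; col 7 has {2,4,5,7}; region has {1,2,3,4,5,7} → only 6 remains.
r3c1 = 1: row 3 has {2,3,4,5,6,7}; col 1 has {2,3,4,6,7}; region has {3,5,6} → only 1 remains.
r4c3 = 7: row 4 has {2,3,4,6}; col 3 has {1,2,4,5,6}; region has {2,3,4,6} → only 7 remains.
r5c3 = 3: row 5 has {4,5,6}; col 3 has {1,2,4,5,6,7}; region has {4,5,6} → only 3 remains.
r5c7 = 1: row 5 has {3,4,5,6}; col 7 has {2,4,5,6,7}; region has {2} → only 1 remains.
r6c4 = 5: row 6 has {2,3,4,6}; col 4 has {3,7}; region has {1,2,3,4,6,7} → only 5 remains.
r6c6 = 7: row 6 has {2,3,4,5,6}; col 6 has {1,2,3,4,6}; region has {1,2} → only 7 remains.
r7c5 = 4: row 7 has {1,2,7}; col 5 has {2,3,5,6}; region has {1,2,7} → only 4 remains.
r7c6 = 5: row 7 has {1,2,4,7}; col 6 has {1,2,3,4,6,7}; region has {1,2,4,7} → only 5 remains.
r7c7 = 3: row 7 has {1,2,4,5,7}; col 7 has {1,2,4,5,6,7}; region has {1,2,4,5,7} → only 3 remains.
r2c1 = 5: row 2 has {1,3,6}; col 1 has {1,2,3,4,6,7}; region has {1,2,3,4,6,7} → only 5 remains.
r2c5 = 7: row 2 has {1,3,5,6}; col 5 has {2,3,4,5,6}; region has {1,3,5,6} → only 7 remains.
r4c2 = 5: row 4 has {2,3,4,6,7}; col 2 has {1,3,4,6}; region has {2,3,4,6,7} → only 5 remains.
r4c4 = 1: row 4 has {2,3,4,5,6,7}; col 4 has {3,5,7}; region has {2,3,4,5,6,7} → only 1 remains.

6571324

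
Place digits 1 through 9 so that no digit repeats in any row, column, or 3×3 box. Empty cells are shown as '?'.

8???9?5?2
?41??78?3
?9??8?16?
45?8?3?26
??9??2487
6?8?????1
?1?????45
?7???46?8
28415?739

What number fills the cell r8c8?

1

r1c8 = 7 (sole candidate).
r2c1 = 5 (sole candidate).
r2c8 = 9 (sole candidate).
r3c6 = 5 (sole candidate).
r3c9 = 4 (sole candidate).
r4c3 = 7 (sole candidate).
r4c5 = 1 (sole candidate).
r4c7 = 9 (sole candidate).
r5c2 = 3 (sole candidate).
r5c5 = 6 (sole candidate).
r6c2 = 2 (sole candidate).
r6c6 = 9 (sole candidate).
r6c7 = 3 (sole candidate).
r6c8 = 5 (sole candidate).
r7c7 = 2 (sole candidate).
r8c8 = 1: row 8 has {4,6,7,8}; col 8 has {2,3,4,5,6,7,8,9}; box has {2,3,4,5,6,7,8,9} → only 1 remains.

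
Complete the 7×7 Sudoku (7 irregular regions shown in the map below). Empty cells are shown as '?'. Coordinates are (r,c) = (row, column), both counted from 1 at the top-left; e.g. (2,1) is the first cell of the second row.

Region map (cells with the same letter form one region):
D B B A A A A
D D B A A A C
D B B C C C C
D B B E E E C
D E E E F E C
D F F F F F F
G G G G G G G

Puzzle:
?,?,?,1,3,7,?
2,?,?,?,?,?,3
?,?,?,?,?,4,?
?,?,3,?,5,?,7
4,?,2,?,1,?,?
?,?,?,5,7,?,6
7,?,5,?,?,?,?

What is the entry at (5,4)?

(5,7) = 5 (sole candidate).
(6,3) = 4 (sole candidate).
(1,3) = 6 (sole candidate).
(1,1) = 5 (sole candidate).
(2,6) = 5 (hidden single in row 2).
(3,1) = 3 (hidden single in row 3).
(3,2) = 5 (hidden single in row 3).
(6,1) = 1 (sole candidate).
(4,1) = 6 (sole candidate).
(4,4) = 4 (sole candidate).
(4,6) = 1 (sole candidate).
(2,2) = 7 (sole candidate).
(2,3) = 1 (sole candidate).
(2,4) = 6 (sole candidate).
(2,5) = 4 (sole candidate).
(3,3) = 7 (sole candidate).
(3,4) = 2 (sole candidate).
(3,5) = 6 (sole candidate).
(3,7) = 1 (sole candidate).
(4,2) = 2 (sole candidate).
(6,2) = 3 (sole candidate).
(6,6) = 2 (sole candidate).
(7,4) = 3 (sole candidate).
(7,5) = 2 (sole candidate).
(7,6) = 6 (sole candidate).
(7,7) = 4 (sole candidate).
(1,2) = 4 (sole candidate).
(1,7) = 2 (sole candidate).
(5,2) = 6 (sole candidate).
(5,4) = 7: row 5 has {1,2,4,5,6}; col 4 has {1,2,3,4,5,6}; region has {1,2,4,5,6} → only 7 remains.

7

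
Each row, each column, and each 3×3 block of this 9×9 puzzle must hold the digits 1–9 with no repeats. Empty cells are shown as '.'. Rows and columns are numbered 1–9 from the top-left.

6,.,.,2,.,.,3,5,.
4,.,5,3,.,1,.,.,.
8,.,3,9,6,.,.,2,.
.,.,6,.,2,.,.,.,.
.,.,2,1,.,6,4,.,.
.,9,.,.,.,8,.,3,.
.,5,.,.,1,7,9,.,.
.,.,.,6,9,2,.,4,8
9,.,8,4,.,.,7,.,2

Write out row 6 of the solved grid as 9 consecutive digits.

r1c6 = 4 (sole candidate).
r3c6 = 5 (sole candidate).
r3c7 = 1 (sole candidate).
r7c3 = 4 (sole candidate).
r7c4 = 8 (sole candidate).
r7c8 = 6 (sole candidate).
r7c9 = 3 (sole candidate).
r8c7 = 5 (sole candidate).
r9c6 = 3 (sole candidate).
r9c8 = 1 (sole candidate).
r3c2 = 7 (sole candidate).
r3c9 = 4 (sole candidate).
r4c6 = 9 (sole candidate).
r4c7 = 8 (sole candidate).
r4c8 = 7 (sole candidate).
r5c8 = 9 (sole candidate).
r5c9 = 5 (sole candidate).
r7c1 = 2 (sole candidate).
r9c2 = 6 (sole candidate).
r9c5 = 5 (sole candidate).
r1c2 = 1 (sole candidate).
r1c3 = 9 (sole candidate).
r1c9 = 7 (sole candidate).
r2c2 = 2 (sole candidate).
r2c7 = 6 (sole candidate).
r2c8 = 8 (sole candidate).
r2c9 = 9 (sole candidate).
r4c4 = 5 (sole candidate).
r4c9 = 1 (sole candidate).
r6c4 = 7: row 6 has {3,8,9}; col 4 has {1,2,3,4,5,6,8,9}; box has {1,2,5,6,8,9} → only 7 remains.
r6c5 = 4: row 6 has {3,7,8,9}; col 5 has {1,2,5,6,9}; box has {1,2,5,6,7,8,9} → only 4 remains.
r6c7 = 2: row 6 has {3,4,7,8,9}; col 7 has {1,3,4,5,6,7,8,9}; box has {1,3,4,5,7,8,9} → only 2 remains.
r6c9 = 6: row 6 has {2,3,4,7,8,9}; col 9 has {1,2,3,4,5,7,8,9}; box has {1,2,3,4,5,7,8,9} → only 6 remains.
r8c2 = 3 (sole candidate).
r1c5 = 8 (sole candidate).
r2c5 = 7 (sole candidate).
r4c1 = 3 (sole candidate).
r4c2 = 4 (sole candidate).
r5c1 = 7 (sole candidate).
r5c2 = 8 (sole candidate).
r5c5 = 3 (sole candidate).
r6c3 = 1: row 6 has {2,3,4,6,7,8,9}; col 3 has {2,3,4,5,6,8,9}; box has {2,3,4,6,7,8,9} → only 1 remains.
r8c1 = 1 (sole candidate).
r8c3 = 7 (sole candidate).
r6c1 = 5: row 6 has {1,2,3,4,6,7,8,9}; col 1 has {1,2,3,4,6,7,8,9}; box has {1,2,3,4,6,7,8,9} → only 5 remains.

591748236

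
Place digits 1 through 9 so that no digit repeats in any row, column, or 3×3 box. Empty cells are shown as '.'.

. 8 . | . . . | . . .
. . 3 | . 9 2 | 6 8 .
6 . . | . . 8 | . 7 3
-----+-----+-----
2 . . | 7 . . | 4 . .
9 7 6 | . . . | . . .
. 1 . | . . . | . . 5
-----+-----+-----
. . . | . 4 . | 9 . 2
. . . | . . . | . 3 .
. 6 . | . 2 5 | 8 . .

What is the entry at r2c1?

r2c1 = 7: in row 2, 7 can only go here (every other open cell in that row sees a 7).

7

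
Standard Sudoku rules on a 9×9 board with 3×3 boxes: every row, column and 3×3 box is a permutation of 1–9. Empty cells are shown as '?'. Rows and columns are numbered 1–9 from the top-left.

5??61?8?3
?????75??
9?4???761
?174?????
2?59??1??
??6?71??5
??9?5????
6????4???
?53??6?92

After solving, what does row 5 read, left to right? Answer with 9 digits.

R1C3 = 2 (sole candidate).
R1C6 = 9 (sole candidate).
R1C8 = 4 (sole candidate).
R2C8 = 2 (sole candidate).
R2C9 = 9 (sole candidate).
R8C7 = 3 (sole candidate).
R9C5 = 8 (sole candidate).
R9C7 = 4 (sole candidate).
R1C2 = 7 (sole candidate).
R7C7 = 6 (sole candidate).
R2C5 = 4 (hidden single in row 2).
R2C2 = 6 (hidden single in row 2).
R4C6 = 5 (hidden single in row 4).
R4C7 = 9 (hidden single in row 4).
R6C7 = 2 (sole candidate).
R3C4 = 5 (hidden single in row 3).
R4C5 = 2 (hidden single in row 4).
R3C5 = 3 (sole candidate).
R5C5 = 6: row 5 has {1,2,5,9}; col 5 has {1,2,3,4,5,7,8}; box has {1,2,4,5,7,9} → only 6 remains.
R8C5 = 9 (sole candidate).
R2C4 = 8 (sole candidate).
R3C2 = 8 (sole candidate).
R3C6 = 2 (sole candidate).
R6C4 = 3 (sole candidate).
R6C8 = 8 (sole candidate).
R7C6 = 3 (sole candidate).
R8C2 = 2 (sole candidate).
R2C3 = 1 (sole candidate).
R4C8 = 3 (sole candidate).
R4C9 = 6 (sole candidate).
R5C6 = 8: row 5 has {1,2,5,6,9}; col 6 has {1,2,3,4,5,6,7,9}; box has {1,2,3,4,5,6,7,9} → only 8 remains.
R5C8 = 7: row 5 has {1,2,5,6,8,9}; col 8 has {2,3,4,6,8,9}; box has {1,2,3,5,6,8,9} → only 7 remains.
R5C9 = 4: row 5 has {1,2,5,6,7,8,9}; col 9 has {1,2,3,5,6,9}; box has {1,2,3,5,6,7,8,9} → only 4 remains.
R6C1 = 4 (sole candidate).
R6C2 = 9 (sole candidate).
R7C2 = 4 (sole candidate).
R7C8 = 1 (sole candidate).
R8C3 = 8 (sole candidate).
R8C8 = 5 (sole candidate).
R8C9 = 7 (sole candidate).
R2C1 = 3 (sole candidate).
R4C1 = 8 (sole candidate).
R5C2 = 3: row 5 has {1,2,4,5,6,7,8,9}; col 2 has {1,2,4,5,6,7,8,9}; box has {1,2,4,5,6,7,8,9} → only 3 remains.

235968174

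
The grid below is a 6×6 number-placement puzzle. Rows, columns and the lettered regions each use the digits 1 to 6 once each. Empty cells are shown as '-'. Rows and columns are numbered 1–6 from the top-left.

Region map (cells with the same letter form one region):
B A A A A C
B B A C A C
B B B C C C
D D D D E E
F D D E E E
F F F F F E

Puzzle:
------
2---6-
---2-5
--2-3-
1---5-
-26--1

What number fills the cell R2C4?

R6C5 = 4: row 6 has {1,2,6}; col 5 has {3,5,6}; region has {1,2,6} → only 4 remains.
R3C5 = 1: row 3 has {2,5}; col 5 has {3,4,5,6}; region has {2,5} → only 1 remains.
R1C5 = 2: row 1 has {}; col 5 has {1,3,4,5,6}; region has {6} → only 2 remains.
R5C6 = 2: in row 5, 2 can only go here (every other open cell in that row sees a 2).
R2C2 = 1: in region B, 1 can only go here (every other open cell in that region sees a 1).
R2C3 = 5: in row 2, 5 can only go here (every other open cell in that row sees a 5).
R1C1 = 5: in row 1, 5 can only go here (every other open cell in that row sees a 5).
R6C1 = 3: row 6 has {1,2,4,6}; col 1 has {1,2,5}; region has {1,2,4,6} → only 3 remains.
R6C4 = 5: row 6 has {1,2,3,4,6}; col 4 has {2}; region has {1,2,3,4,6} → only 5 remains.
R1C6 = 6: in row 1, 6 can only go here (every other open cell in that row sees a 6).
R4C6 = 4: row 4 has {2,3}; col 6 has {1,2,5,6}; region has {1,2,3,5} → only 4 remains.
R5C4 = 6: row 5 has {1,2,5}; col 4 has {2,5}; region has {1,2,3,4,5} → only 6 remains.
R2C6 = 3: row 2 has {1,2,5,6}; col 6 has {1,2,4,5,6}; region has {1,2,5,6} → only 3 remains.
R4C1 = 6: row 4 has {2,3,4}; col 1 has {1,2,3,5}; region has {2} → only 6 remains.
R4C2 = 5: row 4 has {2,3,4,6}; col 2 has {1,2}; region has {2,6} → only 5 remains.
R4C4 = 1: row 4 has {2,3,4,5,6}; col 4 has {2,5,6}; region has {2,5,6} → only 1 remains.
R2C4 = 4: row 2 has {1,2,3,5,6}; col 4 has {1,2,5,6}; region has {1,2,3,5,6} → only 4 remains.

4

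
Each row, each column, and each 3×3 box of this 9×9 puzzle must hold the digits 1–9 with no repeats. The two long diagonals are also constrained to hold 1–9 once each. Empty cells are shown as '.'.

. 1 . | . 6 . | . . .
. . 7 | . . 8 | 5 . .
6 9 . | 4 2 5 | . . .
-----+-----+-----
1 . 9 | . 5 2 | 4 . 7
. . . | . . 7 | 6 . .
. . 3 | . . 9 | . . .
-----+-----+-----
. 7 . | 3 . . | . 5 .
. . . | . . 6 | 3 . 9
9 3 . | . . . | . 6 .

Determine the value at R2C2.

R1C6 = 3 (sole candidate).
R3C3 = 8 (sole candidate).
R4C4 = 6 (sole candidate).
R4C2 = 8 (sole candidate).
R4C8 = 3 (sole candidate).
R2C9 = 6 (hidden single in row 2).
R2C1 = 3 (hidden single in row 2).
R2C2 = 2: in row 2, 2 can only go here (every other open cell in that row sees a 2).

2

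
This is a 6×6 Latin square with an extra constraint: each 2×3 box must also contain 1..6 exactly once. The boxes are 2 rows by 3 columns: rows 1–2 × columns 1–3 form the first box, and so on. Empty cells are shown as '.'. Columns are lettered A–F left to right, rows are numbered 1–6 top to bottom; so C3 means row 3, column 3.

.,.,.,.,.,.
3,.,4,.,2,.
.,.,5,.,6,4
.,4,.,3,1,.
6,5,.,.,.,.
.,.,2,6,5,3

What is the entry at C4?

D3 = 2 (sole candidate).
A4 = 2 (sole candidate).
C4 = 6: row 4 has {1,2,3,4}; col 3 has {2,4,5}; box has {2,4,5} → only 6 remains.

6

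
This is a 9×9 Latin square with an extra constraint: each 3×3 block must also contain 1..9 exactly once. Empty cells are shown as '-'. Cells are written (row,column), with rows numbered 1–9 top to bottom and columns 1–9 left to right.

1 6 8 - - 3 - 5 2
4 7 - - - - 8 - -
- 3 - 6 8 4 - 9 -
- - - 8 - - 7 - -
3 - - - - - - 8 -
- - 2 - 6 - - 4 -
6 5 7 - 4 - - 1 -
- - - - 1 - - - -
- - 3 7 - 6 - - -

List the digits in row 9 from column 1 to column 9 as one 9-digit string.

(1,4) = 9: row 1 has {1,2,3,5,6,8}; col 4 has {6,7,8}; box has {3,4,6,8} → only 9 remains.
(1,5) = 7: row 1 has {1,2,3,5,6,8,9}; col 5 has {1,4,6,8}; box has {3,4,6,8,9} → only 7 remains.
(1,7) = 4: row 1 has {1,2,3,5,6,7,8,9}; col 7 has {7,8}; box has {2,5,8,9} → only 4 remains.
(3,3) = 5: row 3 has {3,4,6,8,9}; col 3 has {2,3,7,8}; box has {1,3,4,6,7,8} → only 5 remains.
(3,7) = 1: row 3 has {3,4,5,6,8,9}; col 7 has {4,7,8}; box has {2,4,5,8,9} → only 1 remains.
(3,9) = 7: row 3 has {1,3,4,5,6,8,9}; col 9 has {2}; box has {1,2,4,5,8,9} → only 7 remains.
(9,8) = 2: row 9 has {3,6,7}; col 8 has {1,4,5,8,9}; box has {1} → only 2 remains.
(2,3) = 9: row 2 has {4,7,8}; col 3 has {2,3,5,7,8}; box has {1,3,4,5,6,7,8} → only 9 remains.
(3,1) = 2: row 3 has {1,3,4,5,6,7,8,9}; col 1 has {1,3,4,6}; box has {1,3,4,5,6,7,8,9} → only 2 remains.
(8,3) = 4: row 8 has {1}; col 3 has {2,3,5,7,8,9}; box has {3,5,6,7} → only 4 remains.
(4,2) = 4: in row 4, 4 can only go here (every other open cell in that row sees a 4).
(5,4) = 4: in row 5, 4 can only go here (every other open cell in that row sees a 4).
(5,6) = 7: in row 5, 7 can only go here (every other open cell in that row sees a 7).
(6,1) = 7: in row 6, 7 can only go here (every other open cell in that row sees a 7).
(6,2) = 8: in row 6, 8 can only go here (every other open cell in that row sees an 8).
(8,8) = 7: in row 8, 7 can only go here (every other open cell in that row sees a 7).
(9,2) = 1: in row 9, 1 can only go here (every other open cell in that row sees a 1).
(9,9) = 4: in row 9, 4 can only go here (every other open cell in that row sees a 4).
(5,2) = 9: row 5 has {3,4,7,8}; col 2 has {1,3,4,5,6,7,8}; box has {2,3,4,7,8} → only 9 remains.
(8,2) = 2: row 8 has {1,4,7}; col 2 has {1,3,4,5,6,7,8,9}; box has {1,3,4,5,6,7} → only 2 remains.
(4,1) = 5: row 4 has {4,7,8}; col 1 has {1,2,3,4,6,7}; box has {2,3,4,7,8,9} → only 5 remains.
(9,1) = 8: in row 9, 8 can only go here (every other open cell in that row sees an 8).
(8,1) = 9: row 8 has {1,2,4,7}; col 1 has {1,2,3,4,5,6,7,8}; box has {1,2,3,4,5,6,7,8} → only 9 remains.
(4,5) = 3: in column 5, 3 can only go here (every other open cell in that column sees a 3).
(4,8) = 6: row 4 has {3,4,5,7,8}; col 8 has {1,2,4,5,7,8,9}; box has {4,7,8} → only 6 remains.
(2,8) = 3: row 2 has {4,7,8,9}; col 8 has {1,2,4,5,6,7,8,9}; box has {1,2,4,5,7,8,9} → only 3 remains.
(2,9) = 6: row 2 has {3,4,7,8,9}; col 9 has {2,4,7}; box has {1,2,3,4,5,7,8,9} → only 6 remains.
(4,3) = 1: row 4 has {3,4,5,6,7,8}; col 3 has {2,3,4,5,7,8,9}; box has {2,3,4,5,7,8,9} → only 1 remains.
(4,9) = 9: row 4 has {1,3,4,5,6,7,8}; col 9 has {2,4,6,7}; box has {4,6,7,8} → only 9 remains.
(5,3) = 6: row 5 has {3,4,7,8,9}; col 3 has {1,2,3,4,5,7,8,9}; box has {1,2,3,4,5,7,8,9} → only 6 remains.
(4,6) = 2: row 4 has {1,3,4,5,6,7,8,9}; col 6 has {3,4,6,7}; box has {3,4,6,7,8} → only 2 remains.
(5,5) = 5: row 5 has {3,4,6,7,8,9}; col 5 has {1,3,4,6,7,8}; box has {2,3,4,6,7,8} → only 5 remains.
(5,7) = 2: row 5 has {3,4,5,6,7,8,9}; col 7 has {1,4,7,8}; box has {4,6,7,8,9} → only 2 remains.
(5,9) = 1: row 5 has {2,3,4,5,6,7,8,9}; col 9 has {2,4,6,7,9}; box has {2,4,6,7,8,9} → only 1 remains.
(6,4) = 1: row 6 has {2,4,6,7,8}; col 4 has {4,6,7,8,9}; box has {2,3,4,5,6,7,8} → only 1 remains.
(6,6) = 9: row 6 has {1,2,4,6,7,8}; col 6 has {2,3,4,6,7}; box has {1,2,3,4,5,6,7,8} → only 9 remains.
(7,6) = 8: row 7 has {1,4,5,6,7}; col 6 has {2,3,4,6,7,9}; box has {1,4,6,7} → only 8 remains.
(7,9) = 3: row 7 has {1,4,5,6,7,8}; col 9 has {1,2,4,6,7,9}; box has {1,2,4,7} → only 3 remains.
(8,6) = 5: row 8 has {1,2,4,7,9}; col 6 has {2,3,4,6,7,8,9}; box has {1,4,6,7,8} → only 5 remains.
(8,7) = 6: row 8 has {1,2,4,5,7,9}; col 7 has {1,2,4,7,8}; box has {1,2,3,4,7} → only 6 remains.
(8,9) = 8: row 8 has {1,2,4,5,6,7,9}; col 9 has {1,2,3,4,6,7,9}; box has {1,2,3,4,6,7} → only 8 remains.
(9,5) = 9: row 9 has {1,2,3,4,6,7,8}; col 5 has {1,3,4,5,6,7,8}; box has {1,4,5,6,7,8} → only 9 remains.
(9,7) = 5: row 9 has {1,2,3,4,6,7,8,9}; col 7 has {1,2,4,6,7,8}; box has {1,2,3,4,6,7,8} → only 5 remains.

813796524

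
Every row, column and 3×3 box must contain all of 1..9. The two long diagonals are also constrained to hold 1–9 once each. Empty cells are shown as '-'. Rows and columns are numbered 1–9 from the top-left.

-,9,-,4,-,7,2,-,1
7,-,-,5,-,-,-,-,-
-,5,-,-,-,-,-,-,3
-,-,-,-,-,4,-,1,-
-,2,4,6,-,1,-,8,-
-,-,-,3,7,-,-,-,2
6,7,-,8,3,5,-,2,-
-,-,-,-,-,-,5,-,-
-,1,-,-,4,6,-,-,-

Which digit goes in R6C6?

R7C3 = 9: row 7 has {2,3,5,6,7,8}; col 3 has {4}; box has {1,6,7}; anti-diagonal has {1,3,4} → only 9 remains.
R7C9 = 4: row 7 has {2,3,5,6,7,8,9}; col 9 has {1,2,3}; box has {2,5} → only 4 remains.
R8C2 = 8: row 8 has {5}; col 2 has {1,2,5,7,9}; box has {1,6,7,9}; anti-diagonal has {1,3,4,9} → only 8 remains.
R2C8 = 6: row 2 has {5,7}; col 8 has {1,2,8}; box has {1,2,3}; anti-diagonal has {1,3,4,8,9} → only 6 remains.
R3C7 = 7: row 3 has {3,5}; col 7 has {2,5}; box has {1,2,3,6}; anti-diagonal has {1,3,4,6,8,9} → only 7 remains.
R5C5 = 5: row 5 has {1,2,4,6,8}; col 5 has {3,4,7}; box has {1,3,4,6,7}; main diagonal has {}; anti-diagonal has {1,3,4,6,7,8,9} → only 5 remains.
R6C2 = 6: row 6 has {2,3,7}; col 2 has {1,2,5,7,8,9}; box has {2,4} → only 6 remains.
R7C7 = 1: row 7 has {2,3,4,5,6,7,8,9}; col 7 has {2,5,7}; box has {2,4,5}; main diagonal has {5} → only 1 remains.
R9C1 = 2: row 9 has {1,4,6}; col 1 has {6,7}; box has {1,6,7,8,9}; anti-diagonal has {1,3,4,5,6,7,8,9} → only 2 remains.
R1C8 = 5: row 1 has {1,2,4,7,9}; col 8 has {1,2,6,8}; box has {1,2,3,6,7} → only 5 remains.
R4C2 = 3: row 4 has {1,4}; col 2 has {1,2,5,6,7,8,9}; box has {2,4,6} → only 3 remains.
R5C1 = 9: row 5 has {1,2,4,5,6,8}; col 1 has {2,6,7}; box has {2,3,4,6} → only 9 remains.
R5C7 = 3: row 5 has {1,2,4,5,6,8,9}; col 7 has {1,2,5,7}; box has {1,2,8} → only 3 remains.
R5C9 = 7: row 5 has {1,2,3,4,5,6,8,9}; col 9 has {1,2,3,4}; box has {1,2,3,8} → only 7 remains.
R8C3 = 3: row 8 has {5,8}; col 3 has {4,9}; box has {1,2,6,7,8,9} → only 3 remains.
R9C3 = 5: row 9 has {1,2,4,6}; col 3 has {3,4,9}; box has {1,2,3,6,7,8,9} → only 5 remains.
R2C2 = 4: row 2 has {5,6,7}; col 2 has {1,2,3,5,6,7,8,9}; box has {5,7,9}; main diagonal has {1,5} → only 4 remains.
R8C1 = 4: row 8 has {3,5,8}; col 1 has {2,6,7,9}; box has {1,2,3,5,6,7,8,9} → only 4 remains.
R1C1 = 3: in row 1, 3 can only go here (every other open cell in that row sees a 3).
R2C6 = 3: in row 2, 3 can only go here (every other open cell in that row sees a 3).
R3C8 = 4: in row 3, 4 can only go here (every other open cell in that row sees a 4).
R6C8 = 9: row 6 has {2,3,6,7}; col 8 has {1,2,4,5,6,8}; box has {1,2,3,7,8} → only 9 remains.
R8C8 = 7: row 8 has {3,4,5,8}; col 8 has {1,2,4,5,6,8,9}; box has {1,2,4,5}; main diagonal has {1,3,4,5} → only 7 remains.
R9C8 = 3: row 9 has {1,2,4,5,6}; col 8 has {1,2,4,5,6,7,8,9}; box has {1,2,4,5,7} → only 3 remains.
R4C7 = 6: row 4 has {1,3,4}; col 7 has {1,2,3,5,7}; box has {1,2,3,7,8,9} → only 6 remains.
R4C9 = 5: row 4 has {1,3,4,6}; col 9 has {1,2,3,4,7}; box has {1,2,3,6,7,8,9} → only 5 remains.
R6C6 = 8: row 6 has {2,3,6,7,9}; col 6 has {1,3,4,5,6,7}; box has {1,3,4,5,6,7}; main diagonal has {1,3,4,5,7} → only 8 remains.

8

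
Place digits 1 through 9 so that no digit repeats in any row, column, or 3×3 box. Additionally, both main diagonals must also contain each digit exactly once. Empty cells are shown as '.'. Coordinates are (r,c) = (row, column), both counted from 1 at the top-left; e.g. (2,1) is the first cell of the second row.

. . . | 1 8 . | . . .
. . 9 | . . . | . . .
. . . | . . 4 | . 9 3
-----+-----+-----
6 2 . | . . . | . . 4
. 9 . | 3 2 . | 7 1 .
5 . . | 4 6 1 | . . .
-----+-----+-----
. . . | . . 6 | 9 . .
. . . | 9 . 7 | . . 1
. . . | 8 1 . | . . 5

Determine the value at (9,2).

7

(4,4) = 7: row 4 has {2,4,6}; col 4 has {1,3,4,8,9}; box has {1,2,3,4,6}; main diagonal has {1,2,5,9} → only 7 remains.
(1,6) = 9: in row 1, 9 can only go here (every other open cell in that row sees a 9).
(4,3) = 1: in row 4, 1 can only go here (every other open cell in that row sees a 1).
(4,5) = 9: in row 4, 9 can only go here (every other open cell in that row sees a 9).
(5,6) = 5: in row 5, 5 can only go here (every other open cell in that row sees a 5).
(5,9) = 6: in row 5, 6 can only go here (every other open cell in that row sees a 6).
(1,9) = 7: row 1 has {1,8,9}; col 9 has {1,3,4,5,6}; box has {3,9}; anti-diagonal has {2,4} → only 7 remains.
(4,6) = 8: row 4 has {1,2,4,6,7,9}; col 6 has {1,4,5,6,7,9}; box has {1,2,3,4,5,6,7,9}; anti-diagonal has {2,4,7} → only 8 remains.
(6,9) = 9: in row 6, 9 can only go here (every other open cell in that row sees a 9).
(9,1) = 9: in row 9, 9 can only go here (every other open cell in that row sees a 9).
(3,7) = 1: in anti-diagonal, 1 can only go here (every other open cell in that diagonal sees a 1).
(2,1) = 1: in row 2, 1 can only go here (every other open cell in that row sees a 1).
(2,5) = 7: in row 2, 7 can only go here (every other open cell in that row sees a 7).
(3,5) = 5: row 3 has {1,3,4,9}; col 5 has {1,2,6,7,8,9}; box has {1,4,7,8,9} → only 5 remains.
(7,2) = 1: in row 7, 1 can only go here (every other open cell in that row sees a 1).
(7,4) = 5: in column 4, 5 can only go here (every other open cell in that column sees a 5).
(7,3) = 3: row 7 has {1,5,6,9}; col 3 has {1,9}; box has {1,9}; anti-diagonal has {1,2,4,7,8,9} → only 3 remains.
(7,5) = 4: row 7 has {1,3,5,6,9}; col 5 has {1,2,5,6,7,8,9}; box has {1,5,6,7,8,9} → only 4 remains.
(8,5) = 3: row 8 has {1,7,9}; col 5 has {1,2,4,5,6,7,8,9}; box has {1,4,5,6,7,8,9} → only 3 remains.
(9,6) = 2: row 9 has {1,5,8,9}; col 6 has {1,4,5,6,7,8,9}; box has {1,3,4,5,6,7,8,9} → only 2 remains.
(2,6) = 3: row 2 has {1,7,9}; col 6 has {1,2,4,5,6,7,8,9}; box has {1,4,5,7,8,9} → only 3 remains.
(1,1) = 3: in column 1, 3 can only go here (every other open cell in that column sees a 3).
(6,2) = 3: in column 2, 3 can only go here (every other open cell in that column sees a 3).
(6,3) = 7: in row 6, 7 can only go here (every other open cell in that row sees a 7).
Singles propagation stalls; (9,2) is still open with candidates {4,6,7}.
  Try (9,2) = 4: this forces (9,3)=6, (9,7)=3, (9,8)=7, (3,3)=8; then column 2 has no cell left for 8 — contradiction.
  Try (9,2) = 6: this forces (8,2)=5, (9,3)=4, (9,7)=3, (9,8)=7, (1,2)=4, (2,2)=8; then row 3 has no cell left for 8 — contradiction.
So (9,2) = 7.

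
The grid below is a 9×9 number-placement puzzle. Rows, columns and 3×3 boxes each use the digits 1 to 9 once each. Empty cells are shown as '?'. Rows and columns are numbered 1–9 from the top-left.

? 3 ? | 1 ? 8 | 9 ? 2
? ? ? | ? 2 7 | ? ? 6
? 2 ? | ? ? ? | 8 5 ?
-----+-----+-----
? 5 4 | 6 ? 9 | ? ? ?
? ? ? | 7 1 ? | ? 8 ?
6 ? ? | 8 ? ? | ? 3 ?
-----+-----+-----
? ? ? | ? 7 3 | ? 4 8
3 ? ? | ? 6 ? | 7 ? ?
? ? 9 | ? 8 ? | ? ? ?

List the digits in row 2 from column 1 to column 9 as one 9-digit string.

948527316

R1C8 = 7 (sole candidate).
R2C8 = 1: row 2 has {2,6,7}; col 8 has {3,4,5,7,8}; box has {2,5,6,7,8,9} → only 1 remains.
R4C5 = 3 (sole candidate).
R4C8 = 2 (sole candidate).
R5C2 = 9 (sole candidate).
R8C8 = 9 (sole candidate).
R9C8 = 6 (sole candidate).
R4C7 = 1 (sole candidate).
R4C9 = 7 (sole candidate).
R5C1 = 2 (sole candidate).
R5C3 = 3 (sole candidate).
R4C1 = 8 (sole candidate).
R1C3 = 6 (hidden single in row 1).
R3C6 = 6 (hidden single in row 3).
R5C7 = 6 (hidden single in row 5).
R6C6 = 2 (hidden single in row 6).
R6C9 = 9 (hidden single in row 6).
R7C2 = 6 (hidden single in row 7).
R7C4 = 9 (hidden single in row 7).
R2C1 = 9: in row 2, 9 can only go here (every other open cell in that row sees a 9).
R3C5 = 9 (hidden single in row 3).
Singles propagation stalls before every target cell is settled. Branch on R3C3 (candidates {1,7}).
  Try R3C3 = 7: this forces R6C3=1, R6C2=7, R3C1=1; then row 7 has no cell left for 1 — contradiction.
So R3C3 = 1.
R6C3 = 7 (sole candidate).
R6C2 = 1 (sole candidate).
R3C1 = 7 (hidden single in row 3).
R7C1 = 1 (hidden single in row 7).
R9C2 = 7 (hidden single in row 9).
Singles propagation stalls; R2C3 is still open with candidates {5,8}.
  Try R2C3 = 5: this forces R1C1=4, R1C5=5, R2C2=8, R6C5=4, R6C7=5; then row 7 has no cell left for 5 — contradiction.
So R2C3 = 8.
R2C2 = 4: row 2 has {1,2,6,7,8,9}; col 2 has {1,2,3,5,6,7,9}; box has {1,2,3,6,7,8,9} → only 4 remains.
R2C7 = 3: row 2 has {1,2,4,6,7,8,9}; col 7 has {1,6,7,8,9}; box has {1,2,5,6,7,8,9} → only 3 remains.
R3C9 = 4 (sole candidate).
R5C9 = 5 (sole candidate).
R6C7 = 4 (sole candidate).
R8C2 = 8 (sole candidate).
R8C9 = 1 (sole candidate).
R9C9 = 3 (sole candidate).
R1C1 = 5 (sole candidate).
R1C5 = 4 (sole candidate).
R2C4 = 5: row 2 has {1,2,3,4,6,7,8,9}; col 4 has {1,6,7,8,9}; box has {1,2,4,6,7,8,9} → only 5 remains.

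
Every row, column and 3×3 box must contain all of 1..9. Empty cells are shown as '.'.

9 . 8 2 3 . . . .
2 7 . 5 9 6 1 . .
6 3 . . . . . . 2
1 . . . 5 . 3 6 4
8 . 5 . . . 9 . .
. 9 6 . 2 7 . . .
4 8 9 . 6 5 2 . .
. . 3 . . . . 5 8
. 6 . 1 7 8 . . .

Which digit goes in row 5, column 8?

row 2, column 3 = 4: row 2 has {1,2,5,6,7,9}; col 3 has {3,5,6,8,9}; box has {2,3,6,7,8,9} → only 4 remains.
row 2, column 9 = 3: row 2 has {1,2,4,5,6,7,9}; col 9 has {2,4,8}; box has {1,2} → only 3 remains.
row 3, column 3 = 1: row 3 has {2,3,6}; col 3 has {3,4,5,6,8,9}; box has {2,3,4,6,7,8,9} → only 1 remains.
row 3, column 6 = 4: row 3 has {1,2,3,6}; col 6 has {5,6,7,8}; box has {2,3,5,6,9} → only 4 remains.
row 4, column 2 = 2: row 4 has {1,3,4,5,6}; col 2 has {3,6,7,8,9}; box has {1,5,6,8,9} → only 2 remains.
row 4, column 3 = 7: row 4 has {1,2,3,4,5,6}; col 3 has {1,3,4,5,6,8,9}; box has {1,2,5,6,8,9} → only 7 remains.
row 4, column 6 = 9: row 4 has {1,2,3,4,5,6,7}; col 6 has {4,5,6,7,8}; box has {2,5,7} → only 9 remains.
row 5, column 2 = 4: row 5 has {5,8,9}; col 2 has {2,3,6,7,8,9}; box has {1,2,5,6,7,8,9} → only 4 remains.
row 5, column 5 = 1: row 5 has {4,5,8,9}; col 5 has {2,3,5,6,7,9}; box has {2,5,7,9} → only 1 remains.
row 5, column 6 = 3: row 5 has {1,4,5,8,9}; col 6 has {4,5,6,7,8,9}; box has {1,2,5,7,9} → only 3 remains.
row 5, column 9 = 7: row 5 has {1,3,4,5,8,9}; col 9 has {2,3,4,8}; box has {3,4,6,9} → only 7 remains.
row 6, column 1 = 3: row 6 has {2,6,7,9}; col 1 has {1,2,4,6,8,9}; box has {1,2,4,5,6,7,8,9} → only 3 remains.
row 7, column 4 = 3: row 7 has {2,4,5,6,8,9}; col 4 has {1,2,5}; box has {1,5,6,7,8} → only 3 remains.
row 7, column 9 = 1: row 7 has {2,3,4,5,6,8,9}; col 9 has {2,3,4,7,8}; box has {2,5,8} → only 1 remains.
row 8, column 1 = 7: row 8 has {3,5,8}; col 1 has {1,2,3,4,6,8,9}; box has {3,4,6,8,9} → only 7 remains.
row 8, column 2 = 1: row 8 has {3,5,7,8}; col 2 has {2,3,4,6,7,8,9}; box has {3,4,6,7,8,9} → only 1 remains.
row 8, column 5 = 4: row 8 has {1,3,5,7,8}; col 5 has {1,2,3,5,6,7,9}; box has {1,3,5,6,7,8} → only 4 remains.
row 8, column 6 = 2: row 8 has {1,3,4,5,7,8}; col 6 has {3,4,5,6,7,8,9}; box has {1,3,4,5,6,7,8} → only 2 remains.
row 8, column 7 = 6: row 8 has {1,2,3,4,5,7,8}; col 7 has {1,2,3,9}; box has {1,2,5,8} → only 6 remains.
row 9, column 1 = 5: row 9 has {1,6,7,8}; col 1 has {1,2,3,4,6,7,8,9}; box has {1,3,4,6,7,8,9} → only 5 remains.
row 9, column 3 = 2: row 9 has {1,5,6,7,8}; col 3 has {1,3,4,5,6,7,8,9}; box has {1,3,4,5,6,7,8,9} → only 2 remains.
row 9, column 7 = 4: row 9 has {1,2,5,6,7,8}; col 7 has {1,2,3,6,9}; box has {1,2,5,6,8} → only 4 remains.
row 9, column 9 = 9: row 9 has {1,2,4,5,6,7,8}; col 9 has {1,2,3,4,7,8}; box has {1,2,4,5,6,8} → only 9 remains.
row 1, column 2 = 5: row 1 has {2,3,8,9}; col 2 has {1,2,3,4,6,7,8,9}; box has {1,2,3,4,6,7,8,9} → only 5 remains.
row 1, column 6 = 1: row 1 has {2,3,5,8,9}; col 6 has {2,3,4,5,6,7,8,9}; box has {2,3,4,5,6,9} → only 1 remains.
row 1, column 7 = 7: row 1 has {1,2,3,5,8,9}; col 7 has {1,2,3,4,6,9}; box has {1,2,3} → only 7 remains.
row 1, column 8 = 4: row 1 has {1,2,3,5,7,8,9}; col 8 has {5,6}; box has {1,2,3,7} → only 4 remains.
row 1, column 9 = 6: row 1 has {1,2,3,4,5,7,8,9}; col 9 has {1,2,3,4,7,8,9}; box has {1,2,3,4,7} → only 6 remains.
row 2, column 8 = 8: row 2 has {1,2,3,4,5,6,7,9}; col 8 has {4,5,6}; box has {1,2,3,4,6,7} → only 8 remains.
row 3, column 5 = 8: row 3 has {1,2,3,4,6}; col 5 has {1,2,3,4,5,6,7,9}; box has {1,2,3,4,5,6,9} → only 8 remains.
row 3, column 7 = 5: row 3 has {1,2,3,4,6,8}; col 7 has {1,2,3,4,6,7,9}; box has {1,2,3,4,6,7,8} → only 5 remains.
row 3, column 8 = 9: row 3 has {1,2,3,4,5,6,8}; col 8 has {4,5,6,8}; box has {1,2,3,4,5,6,7,8} → only 9 remains.
row 4, column 4 = 8: row 4 has {1,2,3,4,5,6,7,9}; col 4 has {1,2,3,5}; box has {1,2,3,5,7,9} → only 8 remains.
row 5, column 4 = 6: row 5 has {1,3,4,5,7,8,9}; col 4 has {1,2,3,5,8}; box has {1,2,3,5,7,8,9} → only 6 remains.
row 5, column 8 = 2: row 5 has {1,3,4,5,6,7,8,9}; col 8 has {4,5,6,8,9}; box has {3,4,6,7,9} → only 2 remains.

2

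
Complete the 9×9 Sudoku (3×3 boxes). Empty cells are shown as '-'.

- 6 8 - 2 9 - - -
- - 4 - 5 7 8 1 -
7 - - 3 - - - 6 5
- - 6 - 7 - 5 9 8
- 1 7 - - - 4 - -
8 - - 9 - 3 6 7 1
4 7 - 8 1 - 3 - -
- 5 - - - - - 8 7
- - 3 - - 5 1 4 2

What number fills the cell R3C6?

4

R1C7 = 7 (sole candidate).
R1C8 = 3 (sole candidate).
R1C9 = 4 (sole candidate).
R2C4 = 6 (sole candidate).
R2C9 = 9 (sole candidate).
R3C7 = 2 (sole candidate).
R5C8 = 2 (sole candidate).
R5C9 = 3 (sole candidate).
R6C5 = 4 (sole candidate).
R7C8 = 5 (sole candidate).
R7C9 = 6 (sole candidate).
R8C7 = 9 (sole candidate).
R9C4 = 7 (sole candidate).
R1C4 = 1 (sole candidate).
R3C2 = 9 (sole candidate).
R3C3 = 1 (sole candidate).
R3C5 = 8 (sole candidate).
R3C6 = 4: row 3 has {1,2,3,5,6,7,8,9}; col 6 has {3,5,7,9}; box has {1,2,3,5,6,7,8,9} → only 4 remains.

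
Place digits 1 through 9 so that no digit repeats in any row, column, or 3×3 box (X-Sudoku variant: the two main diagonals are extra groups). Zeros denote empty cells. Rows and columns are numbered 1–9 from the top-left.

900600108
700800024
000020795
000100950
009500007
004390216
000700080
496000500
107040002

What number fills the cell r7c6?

r1c8 = 3: row 1 has {1,6,8,9}; col 8 has {1,2,5,8,9}; box has {1,2,4,5,7,8,9} → only 3 remains.
r2c7 = 6: row 2 has {2,4,7,8}; col 7 has {1,2,5,7,9}; box has {1,2,3,4,5,7,8,9} → only 6 remains.
r3c4 = 4: row 3 has {2,5,7,9}; col 4 has {1,3,5,6,7,8}; box has {2,6,8} → only 4 remains.
r4c9 = 3: row 4 has {1,5,9}; col 9 has {2,4,5,6,7,8}; box has {1,2,5,6,7,9} → only 3 remains.
r5c5 = 6: row 5 has {5,7,9}; col 5 has {2,4,9}; box has {1,3,5,9}; main diagonal has {1,2,9}; anti-diagonal has {1,2,3,7,8,9} → only 6 remains.
r5c8 = 4: row 5 has {5,6,7,9}; col 8 has {1,2,3,5,8,9}; box has {1,2,3,5,6,7,9} → only 4 remains.
r7c3 = 5: row 7 has {7,8}; col 3 has {4,6,7,9}; box has {1,4,6,7,9}; anti-diagonal has {1,2,3,6,7,8,9} → only 5 remains.
r8c4 = 2: row 8 has {4,5,6,9}; col 4 has {1,3,4,5,6,7,8}; box has {4,7} → only 2 remains.
r8c8 = 7: row 8 has {2,4,5,6,9}; col 8 has {1,2,3,4,5,8,9}; box has {2,5,8}; main diagonal has {1,2,6,9} → only 7 remains.
r8c9 = 1: row 8 has {2,4,5,6,7,9}; col 9 has {2,3,4,5,6,7,8}; box has {2,5,7,8} → only 1 remains.
r9c4 = 9: row 9 has {1,2,4,7}; col 4 has {1,2,3,4,5,6,7,8}; box has {2,4,7} → only 9 remains.
r9c7 = 3: row 9 has {1,2,4,7,9}; col 7 has {1,2,5,6,7,9}; box has {1,2,5,7,8} → only 3 remains.
r9c8 = 6: row 9 has {1,2,3,4,7,9}; col 8 has {1,2,3,4,5,7,8,9}; box has {1,2,3,5,7,8} → only 6 remains.
r1c3 = 2: row 1 has {1,3,6,8,9}; col 3 has {4,5,6,7,9}; box has {7,9} → only 2 remains.
r4c3 = 8: row 4 has {1,3,5,9}; col 3 has {2,4,5,6,7,9}; box has {4,9} → only 8 remains.
r4c5 = 7: row 4 has {1,3,5,8,9}; col 5 has {2,4,6,9}; box has {1,3,5,6,9} → only 7 remains.
r4c6 = 4: row 4 has {1,3,5,7,8,9}; col 6 has {}; box has {1,3,5,6,7,9}; anti-diagonal has {1,2,3,5,6,7,8,9} → only 4 remains.
r5c7 = 8: row 5 has {4,5,6,7,9}; col 7 has {1,2,3,5,6,7,9}; box has {1,2,3,4,5,6,7,9} → only 8 remains.
r6c1 = 5: row 6 has {1,2,3,4,6,9}; col 1 has {1,4,7,9}; box has {4,8,9} → only 5 remains.
r6c2 = 7: row 6 has {1,2,3,4,5,6,9}; col 2 has {9}; box has {4,5,8,9} → only 7 remains.
r6c6 = 8: row 6 has {1,2,3,4,5,6,7,9}; col 6 has {4}; box has {1,3,4,5,6,7,9}; main diagonal has {1,2,6,7,9} → only 8 remains.
r7c7 = 4: row 7 has {5,7,8}; col 7 has {1,2,3,5,6,7,8,9}; box has {1,2,3,5,6,7,8}; main diagonal has {1,2,6,7,8,9} → only 4 remains.
r7c9 = 9: row 7 has {4,5,7,8}; col 9 has {1,2,3,4,5,6,7,8}; box has {1,2,3,4,5,6,7,8} → only 9 remains.
r8c6 = 3: row 8 has {1,2,4,5,6,7,9}; col 6 has {4,8}; box has {2,4,7,9} → only 3 remains.
r9c2 = 8: row 9 has {1,2,3,4,6,7,9}; col 2 has {7,9}; box has {1,4,5,6,7,9} → only 8 remains.
r9c6 = 5: row 9 has {1,2,3,4,6,7,8,9}; col 6 has {3,4,8}; box has {2,3,4,7,9} → only 5 remains.
r1c5 = 5: row 1 has {1,2,3,6,8,9}; col 5 has {2,4,6,7,9}; box has {2,4,6,8} → only 5 remains.
r1c6 = 7: row 1 has {1,2,3,5,6,8,9}; col 6 has {3,4,5,8}; box has {2,4,5,6,8} → only 7 remains.
r3c3 = 3: row 3 has {2,4,5,7,9}; col 3 has {2,4,5,6,7,8,9}; box has {2,7,9}; main diagonal has {1,2,4,6,7,8,9} → only 3 remains.
r3c6 = 1: row 3 has {2,3,4,5,7,9}; col 6 has {3,4,5,7,8}; box has {2,4,5,6,7,8} → only 1 remains.
r5c6 = 2: row 5 has {4,5,6,7,8,9}; col 6 has {1,3,4,5,7,8}; box has {1,3,4,5,6,7,8,9} → only 2 remains.
r7c5 = 1: row 7 has {4,5,7,8,9}; col 5 has {2,4,5,6,7,9}; box has {2,3,4,5,7,9} → only 1 remains.
r7c6 = 6: row 7 has {1,4,5,7,8,9}; col 6 has {1,2,3,4,5,7,8}; box has {1,2,3,4,5,7,9} → only 6 remains.

6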